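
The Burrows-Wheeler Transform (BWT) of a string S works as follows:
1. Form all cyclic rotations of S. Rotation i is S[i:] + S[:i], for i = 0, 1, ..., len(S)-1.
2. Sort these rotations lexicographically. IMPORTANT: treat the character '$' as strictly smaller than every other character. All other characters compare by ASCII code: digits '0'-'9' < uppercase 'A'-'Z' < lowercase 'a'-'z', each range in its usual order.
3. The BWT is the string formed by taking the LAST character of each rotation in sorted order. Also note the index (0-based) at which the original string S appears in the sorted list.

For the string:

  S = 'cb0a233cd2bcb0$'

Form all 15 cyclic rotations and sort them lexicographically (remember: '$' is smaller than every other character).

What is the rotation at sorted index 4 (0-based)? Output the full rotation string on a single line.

Answer: 2bcb0$cb0a233cd

Derivation:
All 15 rotations (rotation i = S[i:]+S[:i]):
  rot[0] = cb0a233cd2bcb0$
  rot[1] = b0a233cd2bcb0$c
  rot[2] = 0a233cd2bcb0$cb
  rot[3] = a233cd2bcb0$cb0
  rot[4] = 233cd2bcb0$cb0a
  rot[5] = 33cd2bcb0$cb0a2
  rot[6] = 3cd2bcb0$cb0a23
  rot[7] = cd2bcb0$cb0a233
  rot[8] = d2bcb0$cb0a233c
  rot[9] = 2bcb0$cb0a233cd
  rot[10] = bcb0$cb0a233cd2
  rot[11] = cb0$cb0a233cd2b
  rot[12] = b0$cb0a233cd2bc
  rot[13] = 0$cb0a233cd2bcb
  rot[14] = $cb0a233cd2bcb0
Sorted (with $ < everything):
  sorted[0] = $cb0a233cd2bcb0
  sorted[1] = 0$cb0a233cd2bcb
  sorted[2] = 0a233cd2bcb0$cb
  sorted[3] = 233cd2bcb0$cb0a
  sorted[4] = 2bcb0$cb0a233cd
  sorted[5] = 33cd2bcb0$cb0a2
  sorted[6] = 3cd2bcb0$cb0a23
  sorted[7] = a233cd2bcb0$cb0
  sorted[8] = b0$cb0a233cd2bc
  sorted[9] = b0a233cd2bcb0$c
  sorted[10] = bcb0$cb0a233cd2
  sorted[11] = cb0$cb0a233cd2b
  sorted[12] = cb0a233cd2bcb0$
  sorted[13] = cd2bcb0$cb0a233
  sorted[14] = d2bcb0$cb0a233c
sorted[4] = 2bcb0$cb0a233cd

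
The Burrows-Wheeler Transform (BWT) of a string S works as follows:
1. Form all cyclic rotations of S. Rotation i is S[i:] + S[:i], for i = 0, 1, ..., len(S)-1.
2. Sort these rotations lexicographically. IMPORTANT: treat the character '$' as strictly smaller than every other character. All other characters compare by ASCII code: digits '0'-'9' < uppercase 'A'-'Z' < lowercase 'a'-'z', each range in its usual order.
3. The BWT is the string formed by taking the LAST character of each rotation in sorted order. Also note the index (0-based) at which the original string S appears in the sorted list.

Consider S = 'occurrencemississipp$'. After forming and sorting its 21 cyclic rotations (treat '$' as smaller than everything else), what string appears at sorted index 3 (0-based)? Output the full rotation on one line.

All 21 rotations (rotation i = S[i:]+S[:i]):
  rot[0] = occurrencemississipp$
  rot[1] = ccurrencemississipp$o
  rot[2] = currencemississipp$oc
  rot[3] = urrencemississipp$occ
  rot[4] = rrencemississipp$occu
  rot[5] = rencemississipp$occur
  rot[6] = encemississipp$occurr
  rot[7] = ncemississipp$occurre
  rot[8] = cemississipp$occurren
  rot[9] = emississipp$occurrenc
  rot[10] = mississipp$occurrence
  rot[11] = ississipp$occurrencem
  rot[12] = ssissipp$occurrencemi
  rot[13] = sissipp$occurrencemis
  rot[14] = issipp$occurrencemiss
  rot[15] = ssipp$occurrencemissi
  rot[16] = sipp$occurrencemissis
  rot[17] = ipp$occurrencemississ
  rot[18] = pp$occurrencemississi
  rot[19] = p$occurrencemississip
  rot[20] = $occurrencemississipp
Sorted (with $ < everything):
  sorted[0] = $occurrencemississipp
  sorted[1] = ccurrencemississipp$o
  sorted[2] = cemississipp$occurren
  sorted[3] = currencemississipp$oc
  sorted[4] = emississipp$occurrenc
  sorted[5] = encemississipp$occurr
  sorted[6] = ipp$occurrencemississ
  sorted[7] = issipp$occurrencemiss
  sorted[8] = ississipp$occurrencem
  sorted[9] = mississipp$occurrence
  sorted[10] = ncemississipp$occurre
  sorted[11] = occurrencemississipp$
  sorted[12] = p$occurrencemississip
  sorted[13] = pp$occurrencemississi
  sorted[14] = rencemississipp$occur
  sorted[15] = rrencemississipp$occu
  sorted[16] = sipp$occurrencemissis
  sorted[17] = sissipp$occurrencemis
  sorted[18] = ssipp$occurrencemissi
  sorted[19] = ssissipp$occurrencemi
  sorted[20] = urrencemississipp$occ
sorted[3] = currencemississipp$oc

Answer: currencemississipp$oc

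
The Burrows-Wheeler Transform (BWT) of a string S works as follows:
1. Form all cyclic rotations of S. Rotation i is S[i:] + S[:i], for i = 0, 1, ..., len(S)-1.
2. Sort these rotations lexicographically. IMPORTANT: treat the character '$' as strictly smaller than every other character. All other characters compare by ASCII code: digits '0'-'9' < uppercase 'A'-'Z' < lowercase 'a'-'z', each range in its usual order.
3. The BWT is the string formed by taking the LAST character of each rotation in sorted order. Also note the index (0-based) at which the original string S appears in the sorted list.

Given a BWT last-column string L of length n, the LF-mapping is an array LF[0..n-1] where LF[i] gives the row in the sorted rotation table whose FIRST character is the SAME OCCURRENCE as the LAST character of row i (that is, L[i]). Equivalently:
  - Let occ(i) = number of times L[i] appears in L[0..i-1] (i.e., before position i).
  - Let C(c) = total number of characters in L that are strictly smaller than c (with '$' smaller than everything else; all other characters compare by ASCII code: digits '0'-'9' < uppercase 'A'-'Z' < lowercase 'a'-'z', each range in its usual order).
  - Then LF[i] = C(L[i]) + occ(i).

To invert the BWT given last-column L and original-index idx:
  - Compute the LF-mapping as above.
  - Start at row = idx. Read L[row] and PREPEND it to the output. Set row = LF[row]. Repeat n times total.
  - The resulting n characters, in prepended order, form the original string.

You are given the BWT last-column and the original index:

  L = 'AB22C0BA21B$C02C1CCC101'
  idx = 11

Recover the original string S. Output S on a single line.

Answer: 2B01B220A1CCB1CC120CCA$

Derivation:
LF mapping: 12 14 8 9 17 1 15 13 10 4 16 0 18 2 11 19 5 20 21 22 6 3 7
Walk LF starting at row 11, prepending L[row]:
  step 1: row=11, L[11]='$', prepend. Next row=LF[11]=0
  step 2: row=0, L[0]='A', prepend. Next row=LF[0]=12
  step 3: row=12, L[12]='C', prepend. Next row=LF[12]=18
  step 4: row=18, L[18]='C', prepend. Next row=LF[18]=21
  step 5: row=21, L[21]='0', prepend. Next row=LF[21]=3
  step 6: row=3, L[3]='2', prepend. Next row=LF[3]=9
  step 7: row=9, L[9]='1', prepend. Next row=LF[9]=4
  step 8: row=4, L[4]='C', prepend. Next row=LF[4]=17
  step 9: row=17, L[17]='C', prepend. Next row=LF[17]=20
  step 10: row=20, L[20]='1', prepend. Next row=LF[20]=6
  step 11: row=6, L[6]='B', prepend. Next row=LF[6]=15
  step 12: row=15, L[15]='C', prepend. Next row=LF[15]=19
  step 13: row=19, L[19]='C', prepend. Next row=LF[19]=22
  step 14: row=22, L[22]='1', prepend. Next row=LF[22]=7
  step 15: row=7, L[7]='A', prepend. Next row=LF[7]=13
  step 16: row=13, L[13]='0', prepend. Next row=LF[13]=2
  step 17: row=2, L[2]='2', prepend. Next row=LF[2]=8
  step 18: row=8, L[8]='2', prepend. Next row=LF[8]=10
  step 19: row=10, L[10]='B', prepend. Next row=LF[10]=16
  step 20: row=16, L[16]='1', prepend. Next row=LF[16]=5
  step 21: row=5, L[5]='0', prepend. Next row=LF[5]=1
  step 22: row=1, L[1]='B', prepend. Next row=LF[1]=14
  step 23: row=14, L[14]='2', prepend. Next row=LF[14]=11
Reversed output: 2B01B220A1CCB1CC120CCA$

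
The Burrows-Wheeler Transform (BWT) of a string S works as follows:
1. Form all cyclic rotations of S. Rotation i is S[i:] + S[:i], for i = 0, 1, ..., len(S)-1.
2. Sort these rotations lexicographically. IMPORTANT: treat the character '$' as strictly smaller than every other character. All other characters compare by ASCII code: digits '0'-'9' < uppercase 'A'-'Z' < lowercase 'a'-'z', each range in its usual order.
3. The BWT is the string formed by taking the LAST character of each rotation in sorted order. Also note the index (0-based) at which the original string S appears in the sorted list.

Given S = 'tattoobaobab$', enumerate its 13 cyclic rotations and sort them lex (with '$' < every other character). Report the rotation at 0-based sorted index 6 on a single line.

Answer: baobab$tattoo

Derivation:
All 13 rotations (rotation i = S[i:]+S[:i]):
  rot[0] = tattoobaobab$
  rot[1] = attoobaobab$t
  rot[2] = ttoobaobab$ta
  rot[3] = toobaobab$tat
  rot[4] = oobaobab$tatt
  rot[5] = obaobab$tatto
  rot[6] = baobab$tattoo
  rot[7] = aobab$tattoob
  rot[8] = obab$tattooba
  rot[9] = bab$tattoobao
  rot[10] = ab$tattoobaob
  rot[11] = b$tattoobaoba
  rot[12] = $tattoobaobab
Sorted (with $ < everything):
  sorted[0] = $tattoobaobab
  sorted[1] = ab$tattoobaob
  sorted[2] = aobab$tattoob
  sorted[3] = attoobaobab$t
  sorted[4] = b$tattoobaoba
  sorted[5] = bab$tattoobao
  sorted[6] = baobab$tattoo
  sorted[7] = obab$tattooba
  sorted[8] = obaobab$tatto
  sorted[9] = oobaobab$tatt
  sorted[10] = tattoobaobab$
  sorted[11] = toobaobab$tat
  sorted[12] = ttoobaobab$ta
sorted[6] = baobab$tattoo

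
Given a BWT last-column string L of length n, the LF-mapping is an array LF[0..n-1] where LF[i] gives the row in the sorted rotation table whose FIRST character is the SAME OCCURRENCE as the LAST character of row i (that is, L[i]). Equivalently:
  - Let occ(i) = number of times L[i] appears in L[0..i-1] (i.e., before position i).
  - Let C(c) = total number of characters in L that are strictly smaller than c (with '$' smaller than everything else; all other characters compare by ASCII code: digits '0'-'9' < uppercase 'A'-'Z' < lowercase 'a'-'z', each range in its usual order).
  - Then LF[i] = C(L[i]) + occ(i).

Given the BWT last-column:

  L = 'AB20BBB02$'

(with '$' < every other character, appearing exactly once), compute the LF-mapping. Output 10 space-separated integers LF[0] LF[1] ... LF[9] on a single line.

Char counts: '$':1, '0':2, '2':2, 'A':1, 'B':4
C (first-col start): C('$')=0, C('0')=1, C('2')=3, C('A')=5, C('B')=6
L[0]='A': occ=0, LF[0]=C('A')+0=5+0=5
L[1]='B': occ=0, LF[1]=C('B')+0=6+0=6
L[2]='2': occ=0, LF[2]=C('2')+0=3+0=3
L[3]='0': occ=0, LF[3]=C('0')+0=1+0=1
L[4]='B': occ=1, LF[4]=C('B')+1=6+1=7
L[5]='B': occ=2, LF[5]=C('B')+2=6+2=8
L[6]='B': occ=3, LF[6]=C('B')+3=6+3=9
L[7]='0': occ=1, LF[7]=C('0')+1=1+1=2
L[8]='2': occ=1, LF[8]=C('2')+1=3+1=4
L[9]='$': occ=0, LF[9]=C('$')+0=0+0=0

Answer: 5 6 3 1 7 8 9 2 4 0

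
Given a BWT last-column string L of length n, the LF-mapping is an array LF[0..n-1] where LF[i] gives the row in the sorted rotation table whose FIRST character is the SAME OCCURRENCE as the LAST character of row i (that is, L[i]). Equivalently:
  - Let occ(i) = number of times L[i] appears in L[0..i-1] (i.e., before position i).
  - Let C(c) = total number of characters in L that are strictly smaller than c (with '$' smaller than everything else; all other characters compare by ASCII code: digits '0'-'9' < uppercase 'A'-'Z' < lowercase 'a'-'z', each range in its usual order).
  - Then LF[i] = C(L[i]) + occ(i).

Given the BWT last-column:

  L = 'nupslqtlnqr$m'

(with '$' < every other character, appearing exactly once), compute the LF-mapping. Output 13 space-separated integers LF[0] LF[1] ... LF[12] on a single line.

Answer: 4 12 6 10 1 7 11 2 5 8 9 0 3

Derivation:
Char counts: '$':1, 'l':2, 'm':1, 'n':2, 'p':1, 'q':2, 'r':1, 's':1, 't':1, 'u':1
C (first-col start): C('$')=0, C('l')=1, C('m')=3, C('n')=4, C('p')=6, C('q')=7, C('r')=9, C('s')=10, C('t')=11, C('u')=12
L[0]='n': occ=0, LF[0]=C('n')+0=4+0=4
L[1]='u': occ=0, LF[1]=C('u')+0=12+0=12
L[2]='p': occ=0, LF[2]=C('p')+0=6+0=6
L[3]='s': occ=0, LF[3]=C('s')+0=10+0=10
L[4]='l': occ=0, LF[4]=C('l')+0=1+0=1
L[5]='q': occ=0, LF[5]=C('q')+0=7+0=7
L[6]='t': occ=0, LF[6]=C('t')+0=11+0=11
L[7]='l': occ=1, LF[7]=C('l')+1=1+1=2
L[8]='n': occ=1, LF[8]=C('n')+1=4+1=5
L[9]='q': occ=1, LF[9]=C('q')+1=7+1=8
L[10]='r': occ=0, LF[10]=C('r')+0=9+0=9
L[11]='$': occ=0, LF[11]=C('$')+0=0+0=0
L[12]='m': occ=0, LF[12]=C('m')+0=3+0=3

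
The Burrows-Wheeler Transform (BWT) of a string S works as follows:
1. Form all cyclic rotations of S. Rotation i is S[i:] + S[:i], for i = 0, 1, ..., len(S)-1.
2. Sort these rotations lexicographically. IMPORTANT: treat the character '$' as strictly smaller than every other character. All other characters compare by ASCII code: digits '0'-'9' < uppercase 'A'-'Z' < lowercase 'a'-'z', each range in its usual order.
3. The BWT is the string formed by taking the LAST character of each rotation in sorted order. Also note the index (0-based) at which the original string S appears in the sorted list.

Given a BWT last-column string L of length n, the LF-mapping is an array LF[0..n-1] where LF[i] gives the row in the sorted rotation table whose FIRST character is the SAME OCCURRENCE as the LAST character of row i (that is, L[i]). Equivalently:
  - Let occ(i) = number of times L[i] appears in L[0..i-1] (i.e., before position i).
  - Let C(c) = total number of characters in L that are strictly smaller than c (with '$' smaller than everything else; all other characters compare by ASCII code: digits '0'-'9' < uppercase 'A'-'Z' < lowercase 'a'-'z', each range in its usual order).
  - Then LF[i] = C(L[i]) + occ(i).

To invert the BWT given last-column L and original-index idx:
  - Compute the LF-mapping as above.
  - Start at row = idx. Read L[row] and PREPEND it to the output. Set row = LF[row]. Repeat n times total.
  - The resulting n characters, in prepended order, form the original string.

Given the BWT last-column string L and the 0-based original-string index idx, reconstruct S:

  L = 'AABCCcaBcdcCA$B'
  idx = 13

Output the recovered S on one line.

Answer: caBdCcBCAcCBAA$

Derivation:
LF mapping: 1 2 4 7 8 11 10 5 12 14 13 9 3 0 6
Walk LF starting at row 13, prepending L[row]:
  step 1: row=13, L[13]='$', prepend. Next row=LF[13]=0
  step 2: row=0, L[0]='A', prepend. Next row=LF[0]=1
  step 3: row=1, L[1]='A', prepend. Next row=LF[1]=2
  step 4: row=2, L[2]='B', prepend. Next row=LF[2]=4
  step 5: row=4, L[4]='C', prepend. Next row=LF[4]=8
  step 6: row=8, L[8]='c', prepend. Next row=LF[8]=12
  step 7: row=12, L[12]='A', prepend. Next row=LF[12]=3
  step 8: row=3, L[3]='C', prepend. Next row=LF[3]=7
  step 9: row=7, L[7]='B', prepend. Next row=LF[7]=5
  step 10: row=5, L[5]='c', prepend. Next row=LF[5]=11
  step 11: row=11, L[11]='C', prepend. Next row=LF[11]=9
  step 12: row=9, L[9]='d', prepend. Next row=LF[9]=14
  step 13: row=14, L[14]='B', prepend. Next row=LF[14]=6
  step 14: row=6, L[6]='a', prepend. Next row=LF[6]=10
  step 15: row=10, L[10]='c', prepend. Next row=LF[10]=13
Reversed output: caBdCcBCAcCBAA$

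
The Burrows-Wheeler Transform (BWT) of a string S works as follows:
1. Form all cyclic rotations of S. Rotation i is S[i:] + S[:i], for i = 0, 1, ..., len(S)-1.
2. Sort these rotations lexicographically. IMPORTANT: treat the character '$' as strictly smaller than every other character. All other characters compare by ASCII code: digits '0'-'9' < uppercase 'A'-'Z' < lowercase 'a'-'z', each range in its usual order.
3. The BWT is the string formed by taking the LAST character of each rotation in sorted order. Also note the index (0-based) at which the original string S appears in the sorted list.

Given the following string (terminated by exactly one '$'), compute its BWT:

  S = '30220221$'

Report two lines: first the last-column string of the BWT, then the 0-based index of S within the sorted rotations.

Answer: 13222200$
8

Derivation:
All 9 rotations (rotation i = S[i:]+S[:i]):
  rot[0] = 30220221$
  rot[1] = 0220221$3
  rot[2] = 220221$30
  rot[3] = 20221$302
  rot[4] = 0221$3022
  rot[5] = 221$30220
  rot[6] = 21$302202
  rot[7] = 1$3022022
  rot[8] = $30220221
Sorted (with $ < everything):
  sorted[0] = $30220221  (last char: '1')
  sorted[1] = 0220221$3  (last char: '3')
  sorted[2] = 0221$3022  (last char: '2')
  sorted[3] = 1$3022022  (last char: '2')
  sorted[4] = 20221$302  (last char: '2')
  sorted[5] = 21$302202  (last char: '2')
  sorted[6] = 220221$30  (last char: '0')
  sorted[7] = 221$30220  (last char: '0')
  sorted[8] = 30220221$  (last char: '$')
Last column: 13222200$
Original string S is at sorted index 8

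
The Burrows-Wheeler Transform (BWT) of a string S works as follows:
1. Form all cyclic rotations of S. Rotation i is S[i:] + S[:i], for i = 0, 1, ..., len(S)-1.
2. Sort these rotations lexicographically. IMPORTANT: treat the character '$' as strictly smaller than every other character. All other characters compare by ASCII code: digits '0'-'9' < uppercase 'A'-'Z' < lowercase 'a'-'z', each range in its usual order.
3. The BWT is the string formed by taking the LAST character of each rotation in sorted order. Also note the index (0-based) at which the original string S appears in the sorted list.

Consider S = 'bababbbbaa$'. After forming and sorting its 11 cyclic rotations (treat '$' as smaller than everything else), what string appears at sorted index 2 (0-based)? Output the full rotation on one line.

All 11 rotations (rotation i = S[i:]+S[:i]):
  rot[0] = bababbbbaa$
  rot[1] = ababbbbaa$b
  rot[2] = babbbbaa$ba
  rot[3] = abbbbaa$bab
  rot[4] = bbbbaa$baba
  rot[5] = bbbaa$babab
  rot[6] = bbaa$bababb
  rot[7] = baa$bababbb
  rot[8] = aa$bababbbb
  rot[9] = a$bababbbba
  rot[10] = $bababbbbaa
Sorted (with $ < everything):
  sorted[0] = $bababbbbaa
  sorted[1] = a$bababbbba
  sorted[2] = aa$bababbbb
  sorted[3] = ababbbbaa$b
  sorted[4] = abbbbaa$bab
  sorted[5] = baa$bababbb
  sorted[6] = bababbbbaa$
  sorted[7] = babbbbaa$ba
  sorted[8] = bbaa$bababb
  sorted[9] = bbbaa$babab
  sorted[10] = bbbbaa$baba
sorted[2] = aa$bababbbb

Answer: aa$bababbbb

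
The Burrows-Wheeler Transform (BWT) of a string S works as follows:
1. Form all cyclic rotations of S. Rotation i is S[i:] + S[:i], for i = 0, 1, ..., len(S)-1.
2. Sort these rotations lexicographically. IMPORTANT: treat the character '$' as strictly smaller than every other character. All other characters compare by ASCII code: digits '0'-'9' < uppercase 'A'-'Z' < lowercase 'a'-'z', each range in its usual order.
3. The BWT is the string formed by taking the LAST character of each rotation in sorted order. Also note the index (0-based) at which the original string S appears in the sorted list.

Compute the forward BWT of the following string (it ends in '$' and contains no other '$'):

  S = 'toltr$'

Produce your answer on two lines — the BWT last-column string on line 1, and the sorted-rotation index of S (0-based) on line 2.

All 6 rotations (rotation i = S[i:]+S[:i]):
  rot[0] = toltr$
  rot[1] = oltr$t
  rot[2] = ltr$to
  rot[3] = tr$tol
  rot[4] = r$tolt
  rot[5] = $toltr
Sorted (with $ < everything):
  sorted[0] = $toltr  (last char: 'r')
  sorted[1] = ltr$to  (last char: 'o')
  sorted[2] = oltr$t  (last char: 't')
  sorted[3] = r$tolt  (last char: 't')
  sorted[4] = toltr$  (last char: '$')
  sorted[5] = tr$tol  (last char: 'l')
Last column: rott$l
Original string S is at sorted index 4

Answer: rott$l
4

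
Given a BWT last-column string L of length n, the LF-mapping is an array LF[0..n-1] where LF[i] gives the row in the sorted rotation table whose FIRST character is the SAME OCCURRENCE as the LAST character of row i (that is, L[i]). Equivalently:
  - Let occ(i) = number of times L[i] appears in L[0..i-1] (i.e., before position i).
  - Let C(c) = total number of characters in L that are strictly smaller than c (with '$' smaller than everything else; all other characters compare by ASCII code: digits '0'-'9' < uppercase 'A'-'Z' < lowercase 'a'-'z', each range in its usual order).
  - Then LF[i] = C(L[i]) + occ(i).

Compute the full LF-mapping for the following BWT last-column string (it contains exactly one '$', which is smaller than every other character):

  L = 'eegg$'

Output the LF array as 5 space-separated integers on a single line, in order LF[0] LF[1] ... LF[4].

Answer: 1 2 3 4 0

Derivation:
Char counts: '$':1, 'e':2, 'g':2
C (first-col start): C('$')=0, C('e')=1, C('g')=3
L[0]='e': occ=0, LF[0]=C('e')+0=1+0=1
L[1]='e': occ=1, LF[1]=C('e')+1=1+1=2
L[2]='g': occ=0, LF[2]=C('g')+0=3+0=3
L[3]='g': occ=1, LF[3]=C('g')+1=3+1=4
L[4]='$': occ=0, LF[4]=C('$')+0=0+0=0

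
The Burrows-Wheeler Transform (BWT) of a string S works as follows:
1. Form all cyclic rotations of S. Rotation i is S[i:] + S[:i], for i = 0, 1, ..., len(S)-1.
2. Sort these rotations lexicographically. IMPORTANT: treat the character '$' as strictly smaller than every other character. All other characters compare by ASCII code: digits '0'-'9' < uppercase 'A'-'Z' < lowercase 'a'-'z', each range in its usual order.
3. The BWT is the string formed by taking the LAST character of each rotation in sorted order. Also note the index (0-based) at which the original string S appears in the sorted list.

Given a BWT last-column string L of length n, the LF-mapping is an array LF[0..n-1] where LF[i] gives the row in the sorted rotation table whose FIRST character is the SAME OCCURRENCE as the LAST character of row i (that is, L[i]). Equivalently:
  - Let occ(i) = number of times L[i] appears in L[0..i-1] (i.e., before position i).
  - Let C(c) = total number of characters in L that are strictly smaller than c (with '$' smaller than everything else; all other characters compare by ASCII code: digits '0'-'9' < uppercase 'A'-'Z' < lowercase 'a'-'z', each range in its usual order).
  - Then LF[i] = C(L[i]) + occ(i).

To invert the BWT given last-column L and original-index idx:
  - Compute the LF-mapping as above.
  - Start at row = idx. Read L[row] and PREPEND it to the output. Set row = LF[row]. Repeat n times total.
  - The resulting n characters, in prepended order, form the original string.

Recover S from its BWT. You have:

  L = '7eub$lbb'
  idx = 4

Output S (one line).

Answer: bubble7$

Derivation:
LF mapping: 1 5 7 2 0 6 3 4
Walk LF starting at row 4, prepending L[row]:
  step 1: row=4, L[4]='$', prepend. Next row=LF[4]=0
  step 2: row=0, L[0]='7', prepend. Next row=LF[0]=1
  step 3: row=1, L[1]='e', prepend. Next row=LF[1]=5
  step 4: row=5, L[5]='l', prepend. Next row=LF[5]=6
  step 5: row=6, L[6]='b', prepend. Next row=LF[6]=3
  step 6: row=3, L[3]='b', prepend. Next row=LF[3]=2
  step 7: row=2, L[2]='u', prepend. Next row=LF[2]=7
  step 8: row=7, L[7]='b', prepend. Next row=LF[7]=4
Reversed output: bubble7$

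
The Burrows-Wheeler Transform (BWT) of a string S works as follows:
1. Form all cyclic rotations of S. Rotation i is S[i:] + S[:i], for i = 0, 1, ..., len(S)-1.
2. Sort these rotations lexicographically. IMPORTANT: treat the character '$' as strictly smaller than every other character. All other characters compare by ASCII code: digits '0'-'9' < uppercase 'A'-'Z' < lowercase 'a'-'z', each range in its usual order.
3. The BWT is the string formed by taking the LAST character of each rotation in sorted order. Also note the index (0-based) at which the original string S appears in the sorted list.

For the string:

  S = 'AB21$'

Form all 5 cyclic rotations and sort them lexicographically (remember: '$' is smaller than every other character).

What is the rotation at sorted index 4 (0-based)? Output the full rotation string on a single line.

All 5 rotations (rotation i = S[i:]+S[:i]):
  rot[0] = AB21$
  rot[1] = B21$A
  rot[2] = 21$AB
  rot[3] = 1$AB2
  rot[4] = $AB21
Sorted (with $ < everything):
  sorted[0] = $AB21
  sorted[1] = 1$AB2
  sorted[2] = 21$AB
  sorted[3] = AB21$
  sorted[4] = B21$A
sorted[4] = B21$A

Answer: B21$A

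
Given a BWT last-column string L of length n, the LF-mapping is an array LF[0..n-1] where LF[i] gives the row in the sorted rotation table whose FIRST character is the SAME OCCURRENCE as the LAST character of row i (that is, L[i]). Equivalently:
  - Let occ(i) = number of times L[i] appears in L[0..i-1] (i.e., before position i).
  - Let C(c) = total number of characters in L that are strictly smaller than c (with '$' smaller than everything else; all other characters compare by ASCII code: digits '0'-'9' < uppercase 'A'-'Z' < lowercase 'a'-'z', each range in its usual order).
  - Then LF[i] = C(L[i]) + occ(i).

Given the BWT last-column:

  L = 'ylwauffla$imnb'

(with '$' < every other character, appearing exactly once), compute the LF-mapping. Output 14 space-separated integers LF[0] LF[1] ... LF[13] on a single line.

Char counts: '$':1, 'a':2, 'b':1, 'f':2, 'i':1, 'l':2, 'm':1, 'n':1, 'u':1, 'w':1, 'y':1
C (first-col start): C('$')=0, C('a')=1, C('b')=3, C('f')=4, C('i')=6, C('l')=7, C('m')=9, C('n')=10, C('u')=11, C('w')=12, C('y')=13
L[0]='y': occ=0, LF[0]=C('y')+0=13+0=13
L[1]='l': occ=0, LF[1]=C('l')+0=7+0=7
L[2]='w': occ=0, LF[2]=C('w')+0=12+0=12
L[3]='a': occ=0, LF[3]=C('a')+0=1+0=1
L[4]='u': occ=0, LF[4]=C('u')+0=11+0=11
L[5]='f': occ=0, LF[5]=C('f')+0=4+0=4
L[6]='f': occ=1, LF[6]=C('f')+1=4+1=5
L[7]='l': occ=1, LF[7]=C('l')+1=7+1=8
L[8]='a': occ=1, LF[8]=C('a')+1=1+1=2
L[9]='$': occ=0, LF[9]=C('$')+0=0+0=0
L[10]='i': occ=0, LF[10]=C('i')+0=6+0=6
L[11]='m': occ=0, LF[11]=C('m')+0=9+0=9
L[12]='n': occ=0, LF[12]=C('n')+0=10+0=10
L[13]='b': occ=0, LF[13]=C('b')+0=3+0=3

Answer: 13 7 12 1 11 4 5 8 2 0 6 9 10 3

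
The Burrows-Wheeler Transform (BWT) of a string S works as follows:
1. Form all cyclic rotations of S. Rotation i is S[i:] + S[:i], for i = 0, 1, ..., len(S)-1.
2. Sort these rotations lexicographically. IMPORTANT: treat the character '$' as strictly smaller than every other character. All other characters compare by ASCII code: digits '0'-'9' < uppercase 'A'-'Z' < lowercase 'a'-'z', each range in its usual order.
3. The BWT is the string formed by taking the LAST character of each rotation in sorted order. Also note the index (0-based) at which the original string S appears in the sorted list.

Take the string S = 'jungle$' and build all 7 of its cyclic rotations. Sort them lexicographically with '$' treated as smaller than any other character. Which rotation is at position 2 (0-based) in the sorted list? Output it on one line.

Answer: gle$jun

Derivation:
All 7 rotations (rotation i = S[i:]+S[:i]):
  rot[0] = jungle$
  rot[1] = ungle$j
  rot[2] = ngle$ju
  rot[3] = gle$jun
  rot[4] = le$jung
  rot[5] = e$jungl
  rot[6] = $jungle
Sorted (with $ < everything):
  sorted[0] = $jungle
  sorted[1] = e$jungl
  sorted[2] = gle$jun
  sorted[3] = jungle$
  sorted[4] = le$jung
  sorted[5] = ngle$ju
  sorted[6] = ungle$j
sorted[2] = gle$jun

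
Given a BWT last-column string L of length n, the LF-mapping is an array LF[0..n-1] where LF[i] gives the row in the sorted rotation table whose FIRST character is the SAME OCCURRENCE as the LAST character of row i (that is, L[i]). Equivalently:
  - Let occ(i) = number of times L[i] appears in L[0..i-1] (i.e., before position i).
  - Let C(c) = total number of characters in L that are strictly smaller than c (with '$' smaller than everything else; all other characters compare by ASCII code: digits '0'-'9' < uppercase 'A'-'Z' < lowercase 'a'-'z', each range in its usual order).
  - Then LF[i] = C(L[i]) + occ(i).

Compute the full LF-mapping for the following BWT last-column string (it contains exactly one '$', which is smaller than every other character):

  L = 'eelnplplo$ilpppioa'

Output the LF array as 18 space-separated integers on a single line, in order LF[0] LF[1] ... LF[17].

Answer: 2 3 6 10 13 7 14 8 11 0 4 9 15 16 17 5 12 1

Derivation:
Char counts: '$':1, 'a':1, 'e':2, 'i':2, 'l':4, 'n':1, 'o':2, 'p':5
C (first-col start): C('$')=0, C('a')=1, C('e')=2, C('i')=4, C('l')=6, C('n')=10, C('o')=11, C('p')=13
L[0]='e': occ=0, LF[0]=C('e')+0=2+0=2
L[1]='e': occ=1, LF[1]=C('e')+1=2+1=3
L[2]='l': occ=0, LF[2]=C('l')+0=6+0=6
L[3]='n': occ=0, LF[3]=C('n')+0=10+0=10
L[4]='p': occ=0, LF[4]=C('p')+0=13+0=13
L[5]='l': occ=1, LF[5]=C('l')+1=6+1=7
L[6]='p': occ=1, LF[6]=C('p')+1=13+1=14
L[7]='l': occ=2, LF[7]=C('l')+2=6+2=8
L[8]='o': occ=0, LF[8]=C('o')+0=11+0=11
L[9]='$': occ=0, LF[9]=C('$')+0=0+0=0
L[10]='i': occ=0, LF[10]=C('i')+0=4+0=4
L[11]='l': occ=3, LF[11]=C('l')+3=6+3=9
L[12]='p': occ=2, LF[12]=C('p')+2=13+2=15
L[13]='p': occ=3, LF[13]=C('p')+3=13+3=16
L[14]='p': occ=4, LF[14]=C('p')+4=13+4=17
L[15]='i': occ=1, LF[15]=C('i')+1=4+1=5
L[16]='o': occ=1, LF[16]=C('o')+1=11+1=12
L[17]='a': occ=0, LF[17]=C('a')+0=1+0=1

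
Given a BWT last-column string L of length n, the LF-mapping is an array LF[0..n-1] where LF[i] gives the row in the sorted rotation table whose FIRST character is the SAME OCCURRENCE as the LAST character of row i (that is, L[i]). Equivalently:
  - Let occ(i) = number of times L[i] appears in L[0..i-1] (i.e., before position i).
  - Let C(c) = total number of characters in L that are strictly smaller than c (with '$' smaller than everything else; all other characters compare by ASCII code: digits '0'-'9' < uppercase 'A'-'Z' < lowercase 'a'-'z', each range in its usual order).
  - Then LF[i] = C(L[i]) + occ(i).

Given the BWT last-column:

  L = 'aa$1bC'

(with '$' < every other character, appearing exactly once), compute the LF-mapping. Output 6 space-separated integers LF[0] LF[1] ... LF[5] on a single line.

Char counts: '$':1, '1':1, 'C':1, 'a':2, 'b':1
C (first-col start): C('$')=0, C('1')=1, C('C')=2, C('a')=3, C('b')=5
L[0]='a': occ=0, LF[0]=C('a')+0=3+0=3
L[1]='a': occ=1, LF[1]=C('a')+1=3+1=4
L[2]='$': occ=0, LF[2]=C('$')+0=0+0=0
L[3]='1': occ=0, LF[3]=C('1')+0=1+0=1
L[4]='b': occ=0, LF[4]=C('b')+0=5+0=5
L[5]='C': occ=0, LF[5]=C('C')+0=2+0=2

Answer: 3 4 0 1 5 2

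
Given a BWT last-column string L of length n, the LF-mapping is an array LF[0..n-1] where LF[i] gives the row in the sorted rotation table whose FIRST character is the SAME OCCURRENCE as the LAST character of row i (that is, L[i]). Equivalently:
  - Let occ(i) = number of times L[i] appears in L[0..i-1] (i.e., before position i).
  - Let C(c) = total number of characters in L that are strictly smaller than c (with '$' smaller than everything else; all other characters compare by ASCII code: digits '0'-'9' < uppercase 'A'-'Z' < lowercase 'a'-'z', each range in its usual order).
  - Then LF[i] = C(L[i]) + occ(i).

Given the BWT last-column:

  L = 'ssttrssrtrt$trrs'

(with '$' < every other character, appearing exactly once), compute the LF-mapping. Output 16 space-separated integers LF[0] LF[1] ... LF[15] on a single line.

Char counts: '$':1, 'r':5, 's':5, 't':5
C (first-col start): C('$')=0, C('r')=1, C('s')=6, C('t')=11
L[0]='s': occ=0, LF[0]=C('s')+0=6+0=6
L[1]='s': occ=1, LF[1]=C('s')+1=6+1=7
L[2]='t': occ=0, LF[2]=C('t')+0=11+0=11
L[3]='t': occ=1, LF[3]=C('t')+1=11+1=12
L[4]='r': occ=0, LF[4]=C('r')+0=1+0=1
L[5]='s': occ=2, LF[5]=C('s')+2=6+2=8
L[6]='s': occ=3, LF[6]=C('s')+3=6+3=9
L[7]='r': occ=1, LF[7]=C('r')+1=1+1=2
L[8]='t': occ=2, LF[8]=C('t')+2=11+2=13
L[9]='r': occ=2, LF[9]=C('r')+2=1+2=3
L[10]='t': occ=3, LF[10]=C('t')+3=11+3=14
L[11]='$': occ=0, LF[11]=C('$')+0=0+0=0
L[12]='t': occ=4, LF[12]=C('t')+4=11+4=15
L[13]='r': occ=3, LF[13]=C('r')+3=1+3=4
L[14]='r': occ=4, LF[14]=C('r')+4=1+4=5
L[15]='s': occ=4, LF[15]=C('s')+4=6+4=10

Answer: 6 7 11 12 1 8 9 2 13 3 14 0 15 4 5 10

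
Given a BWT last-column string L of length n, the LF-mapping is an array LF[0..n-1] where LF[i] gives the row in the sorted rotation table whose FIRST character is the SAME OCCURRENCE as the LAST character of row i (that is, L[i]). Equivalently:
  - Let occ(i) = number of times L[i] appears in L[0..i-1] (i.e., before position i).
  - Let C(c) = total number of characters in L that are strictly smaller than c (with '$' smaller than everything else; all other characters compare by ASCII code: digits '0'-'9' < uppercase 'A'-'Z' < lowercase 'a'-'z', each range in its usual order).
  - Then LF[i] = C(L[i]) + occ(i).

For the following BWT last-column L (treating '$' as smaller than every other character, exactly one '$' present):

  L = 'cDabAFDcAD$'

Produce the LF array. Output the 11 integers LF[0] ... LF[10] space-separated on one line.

Answer: 9 3 7 8 1 6 4 10 2 5 0

Derivation:
Char counts: '$':1, 'A':2, 'D':3, 'F':1, 'a':1, 'b':1, 'c':2
C (first-col start): C('$')=0, C('A')=1, C('D')=3, C('F')=6, C('a')=7, C('b')=8, C('c')=9
L[0]='c': occ=0, LF[0]=C('c')+0=9+0=9
L[1]='D': occ=0, LF[1]=C('D')+0=3+0=3
L[2]='a': occ=0, LF[2]=C('a')+0=7+0=7
L[3]='b': occ=0, LF[3]=C('b')+0=8+0=8
L[4]='A': occ=0, LF[4]=C('A')+0=1+0=1
L[5]='F': occ=0, LF[5]=C('F')+0=6+0=6
L[6]='D': occ=1, LF[6]=C('D')+1=3+1=4
L[7]='c': occ=1, LF[7]=C('c')+1=9+1=10
L[8]='A': occ=1, LF[8]=C('A')+1=1+1=2
L[9]='D': occ=2, LF[9]=C('D')+2=3+2=5
L[10]='$': occ=0, LF[10]=C('$')+0=0+0=0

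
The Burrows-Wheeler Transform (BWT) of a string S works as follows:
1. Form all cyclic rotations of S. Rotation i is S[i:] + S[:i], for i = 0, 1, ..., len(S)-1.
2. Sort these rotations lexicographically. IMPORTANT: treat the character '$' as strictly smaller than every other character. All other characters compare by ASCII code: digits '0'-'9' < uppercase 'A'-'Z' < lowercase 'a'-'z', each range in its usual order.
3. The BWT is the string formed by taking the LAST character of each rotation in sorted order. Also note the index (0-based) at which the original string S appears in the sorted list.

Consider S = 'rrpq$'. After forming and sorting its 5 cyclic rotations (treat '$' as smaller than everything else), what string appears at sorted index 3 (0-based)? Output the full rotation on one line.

All 5 rotations (rotation i = S[i:]+S[:i]):
  rot[0] = rrpq$
  rot[1] = rpq$r
  rot[2] = pq$rr
  rot[3] = q$rrp
  rot[4] = $rrpq
Sorted (with $ < everything):
  sorted[0] = $rrpq
  sorted[1] = pq$rr
  sorted[2] = q$rrp
  sorted[3] = rpq$r
  sorted[4] = rrpq$
sorted[3] = rpq$r

Answer: rpq$r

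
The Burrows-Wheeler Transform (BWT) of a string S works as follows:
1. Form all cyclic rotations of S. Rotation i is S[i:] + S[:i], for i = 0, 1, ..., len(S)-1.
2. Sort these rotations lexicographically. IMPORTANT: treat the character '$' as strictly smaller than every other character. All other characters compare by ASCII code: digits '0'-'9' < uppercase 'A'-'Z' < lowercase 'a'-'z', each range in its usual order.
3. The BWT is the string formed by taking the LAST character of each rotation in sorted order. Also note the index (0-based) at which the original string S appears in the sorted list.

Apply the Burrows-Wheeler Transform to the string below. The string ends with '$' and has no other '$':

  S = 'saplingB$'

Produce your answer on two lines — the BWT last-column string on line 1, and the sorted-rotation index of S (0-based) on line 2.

Answer: Bgsnlpia$
8

Derivation:
All 9 rotations (rotation i = S[i:]+S[:i]):
  rot[0] = saplingB$
  rot[1] = aplingB$s
  rot[2] = plingB$sa
  rot[3] = lingB$sap
  rot[4] = ingB$sapl
  rot[5] = ngB$sapli
  rot[6] = gB$saplin
  rot[7] = B$sapling
  rot[8] = $saplingB
Sorted (with $ < everything):
  sorted[0] = $saplingB  (last char: 'B')
  sorted[1] = B$sapling  (last char: 'g')
  sorted[2] = aplingB$s  (last char: 's')
  sorted[3] = gB$saplin  (last char: 'n')
  sorted[4] = ingB$sapl  (last char: 'l')
  sorted[5] = lingB$sap  (last char: 'p')
  sorted[6] = ngB$sapli  (last char: 'i')
  sorted[7] = plingB$sa  (last char: 'a')
  sorted[8] = saplingB$  (last char: '$')
Last column: Bgsnlpia$
Original string S is at sorted index 8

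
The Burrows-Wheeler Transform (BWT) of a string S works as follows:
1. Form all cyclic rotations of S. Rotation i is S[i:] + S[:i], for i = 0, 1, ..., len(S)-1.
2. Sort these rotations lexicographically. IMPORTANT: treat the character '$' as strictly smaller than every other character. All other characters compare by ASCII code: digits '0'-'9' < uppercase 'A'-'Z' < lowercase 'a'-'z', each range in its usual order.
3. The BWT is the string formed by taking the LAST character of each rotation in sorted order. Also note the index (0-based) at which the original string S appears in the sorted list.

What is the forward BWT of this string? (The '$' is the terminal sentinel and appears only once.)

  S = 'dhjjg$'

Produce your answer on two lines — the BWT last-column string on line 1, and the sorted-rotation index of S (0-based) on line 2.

Answer: g$jdjh
1

Derivation:
All 6 rotations (rotation i = S[i:]+S[:i]):
  rot[0] = dhjjg$
  rot[1] = hjjg$d
  rot[2] = jjg$dh
  rot[3] = jg$dhj
  rot[4] = g$dhjj
  rot[5] = $dhjjg
Sorted (with $ < everything):
  sorted[0] = $dhjjg  (last char: 'g')
  sorted[1] = dhjjg$  (last char: '$')
  sorted[2] = g$dhjj  (last char: 'j')
  sorted[3] = hjjg$d  (last char: 'd')
  sorted[4] = jg$dhj  (last char: 'j')
  sorted[5] = jjg$dh  (last char: 'h')
Last column: g$jdjh
Original string S is at sorted index 1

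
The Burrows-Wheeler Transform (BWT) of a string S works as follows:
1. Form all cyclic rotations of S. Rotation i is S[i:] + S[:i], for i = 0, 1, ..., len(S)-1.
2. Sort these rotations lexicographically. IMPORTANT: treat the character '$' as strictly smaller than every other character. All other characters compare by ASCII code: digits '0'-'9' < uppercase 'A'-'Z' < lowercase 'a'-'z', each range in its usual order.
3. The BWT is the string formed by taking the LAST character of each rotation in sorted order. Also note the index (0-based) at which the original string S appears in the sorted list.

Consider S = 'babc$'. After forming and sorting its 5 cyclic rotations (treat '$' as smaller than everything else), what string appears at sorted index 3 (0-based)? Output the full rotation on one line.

All 5 rotations (rotation i = S[i:]+S[:i]):
  rot[0] = babc$
  rot[1] = abc$b
  rot[2] = bc$ba
  rot[3] = c$bab
  rot[4] = $babc
Sorted (with $ < everything):
  sorted[0] = $babc
  sorted[1] = abc$b
  sorted[2] = babc$
  sorted[3] = bc$ba
  sorted[4] = c$bab
sorted[3] = bc$ba

Answer: bc$ba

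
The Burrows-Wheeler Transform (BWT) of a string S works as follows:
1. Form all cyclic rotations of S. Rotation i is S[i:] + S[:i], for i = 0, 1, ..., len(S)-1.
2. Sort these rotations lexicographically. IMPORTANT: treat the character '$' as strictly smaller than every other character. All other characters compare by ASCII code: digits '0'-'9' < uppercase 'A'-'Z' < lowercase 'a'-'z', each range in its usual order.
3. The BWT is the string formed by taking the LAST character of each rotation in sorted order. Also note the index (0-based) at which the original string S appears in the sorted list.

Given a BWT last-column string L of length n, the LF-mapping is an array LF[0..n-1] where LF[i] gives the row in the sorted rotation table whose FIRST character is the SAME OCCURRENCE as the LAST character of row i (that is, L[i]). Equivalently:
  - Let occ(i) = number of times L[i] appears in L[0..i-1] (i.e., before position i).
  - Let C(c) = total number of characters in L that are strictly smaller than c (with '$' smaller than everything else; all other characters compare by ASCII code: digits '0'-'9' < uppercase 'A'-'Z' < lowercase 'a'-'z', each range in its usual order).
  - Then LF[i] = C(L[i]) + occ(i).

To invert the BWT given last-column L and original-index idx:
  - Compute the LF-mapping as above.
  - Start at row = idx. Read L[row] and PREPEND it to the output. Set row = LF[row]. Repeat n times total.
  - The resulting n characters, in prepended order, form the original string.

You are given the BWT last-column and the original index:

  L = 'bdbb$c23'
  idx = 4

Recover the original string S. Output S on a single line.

Answer: b3d2cbb$

Derivation:
LF mapping: 3 7 4 5 0 6 1 2
Walk LF starting at row 4, prepending L[row]:
  step 1: row=4, L[4]='$', prepend. Next row=LF[4]=0
  step 2: row=0, L[0]='b', prepend. Next row=LF[0]=3
  step 3: row=3, L[3]='b', prepend. Next row=LF[3]=5
  step 4: row=5, L[5]='c', prepend. Next row=LF[5]=6
  step 5: row=6, L[6]='2', prepend. Next row=LF[6]=1
  step 6: row=1, L[1]='d', prepend. Next row=LF[1]=7
  step 7: row=7, L[7]='3', prepend. Next row=LF[7]=2
  step 8: row=2, L[2]='b', prepend. Next row=LF[2]=4
Reversed output: b3d2cbb$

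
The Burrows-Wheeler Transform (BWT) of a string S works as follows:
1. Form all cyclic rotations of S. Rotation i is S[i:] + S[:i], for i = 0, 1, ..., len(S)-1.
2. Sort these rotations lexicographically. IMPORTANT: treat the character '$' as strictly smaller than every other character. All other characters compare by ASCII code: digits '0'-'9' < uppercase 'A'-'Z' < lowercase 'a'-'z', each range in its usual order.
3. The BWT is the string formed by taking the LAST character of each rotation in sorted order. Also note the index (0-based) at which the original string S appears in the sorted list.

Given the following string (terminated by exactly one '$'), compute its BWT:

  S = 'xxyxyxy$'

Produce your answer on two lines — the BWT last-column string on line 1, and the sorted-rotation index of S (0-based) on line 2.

All 8 rotations (rotation i = S[i:]+S[:i]):
  rot[0] = xxyxyxy$
  rot[1] = xyxyxy$x
  rot[2] = yxyxy$xx
  rot[3] = xyxy$xxy
  rot[4] = yxy$xxyx
  rot[5] = xy$xxyxy
  rot[6] = y$xxyxyx
  rot[7] = $xxyxyxy
Sorted (with $ < everything):
  sorted[0] = $xxyxyxy  (last char: 'y')
  sorted[1] = xxyxyxy$  (last char: '$')
  sorted[2] = xy$xxyxy  (last char: 'y')
  sorted[3] = xyxy$xxy  (last char: 'y')
  sorted[4] = xyxyxy$x  (last char: 'x')
  sorted[5] = y$xxyxyx  (last char: 'x')
  sorted[6] = yxy$xxyx  (last char: 'x')
  sorted[7] = yxyxy$xx  (last char: 'x')
Last column: y$yyxxxx
Original string S is at sorted index 1

Answer: y$yyxxxx
1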